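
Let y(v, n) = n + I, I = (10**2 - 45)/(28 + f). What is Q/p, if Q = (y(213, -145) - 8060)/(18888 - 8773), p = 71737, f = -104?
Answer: -124727/11029420276 ≈ -1.1309e-5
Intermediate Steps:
I = -55/76 (I = (10**2 - 45)/(28 - 104) = (100 - 45)/(-76) = 55*(-1/76) = -55/76 ≈ -0.72368)
y(v, n) = -55/76 + n (y(v, n) = n - 55/76 = -55/76 + n)
Q = -124727/153748 (Q = ((-55/76 - 145) - 8060)/(18888 - 8773) = (-11075/76 - 8060)/10115 = -623635/76*1/10115 = -124727/153748 ≈ -0.81124)
Q/p = -124727/153748/71737 = -124727/153748*1/71737 = -124727/11029420276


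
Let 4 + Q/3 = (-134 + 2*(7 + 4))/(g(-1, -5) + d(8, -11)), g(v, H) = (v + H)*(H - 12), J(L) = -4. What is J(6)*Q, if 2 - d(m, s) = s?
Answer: 6864/115 ≈ 59.687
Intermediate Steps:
d(m, s) = 2 - s
g(v, H) = (-12 + H)*(H + v) (g(v, H) = (H + v)*(-12 + H) = (-12 + H)*(H + v))
Q = -1716/115 (Q = -12 + 3*((-134 + 2*(7 + 4))/(((-5)² - 12*(-5) - 12*(-1) - 5*(-1)) + (2 - 1*(-11)))) = -12 + 3*((-134 + 2*11)/((25 + 60 + 12 + 5) + (2 + 11))) = -12 + 3*((-134 + 22)/(102 + 13)) = -12 + 3*(-112/115) = -12 - 336/115 = -1716/115 ≈ -14.922)
J(6)*Q = -4*(-1716/115) = 6864/115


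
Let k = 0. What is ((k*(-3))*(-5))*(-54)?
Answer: 0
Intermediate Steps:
((k*(-3))*(-5))*(-54) = ((0*(-3))*(-5))*(-54) = (0*(-5))*(-54) = 0*(-54) = 0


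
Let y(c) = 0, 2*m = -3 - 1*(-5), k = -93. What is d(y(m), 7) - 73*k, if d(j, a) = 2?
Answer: 6791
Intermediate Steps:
m = 1 (m = (-3 - 1*(-5))/2 = (-3 + 5)/2 = (½)*2 = 1)
d(y(m), 7) - 73*k = 2 - 73*(-93) = 2 + 6789 = 6791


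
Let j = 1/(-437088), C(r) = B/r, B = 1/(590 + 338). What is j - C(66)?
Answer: -179/9615936 ≈ -1.8615e-5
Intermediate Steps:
B = 1/928 ≈ 0.0010776
C(r) = 1/(928*r)
j = -1/437088 ≈ -2.2879e-6
j - C(66) = -1/437088 - 1/(928*66) = -1/437088 - 1*1/61248 = -1/437088 - 1/61248 = -179/9615936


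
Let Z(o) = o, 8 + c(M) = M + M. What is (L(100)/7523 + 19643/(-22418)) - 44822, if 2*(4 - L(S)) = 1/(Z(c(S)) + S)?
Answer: -2207346407566109/49245979288 ≈ -44823.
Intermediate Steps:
c(M) = -8 + 2*M (c(M) = -8 + (M + M) = -8 + 2*M)
L(S) = 4 - 1/(2*(-8 + 3*S)) (L(S) = 4 - 1/(2*((-8 + 2*S) + S)) = 4 - 1/(2*(-8 + 3*S)))
(L(100)/7523 + 19643/(-22418)) - 44822 = (((-65 + 24*100)/(2*(-8 + 3*100)))/7523 + 19643/(-22418)) - 44822 = (((-65 + 2400)/(2*(-8 + 300)))*(1/7523) + 19643*(-1/22418)) - 44822 = (((½)*2335/292)*(1/7523) - 19643/22418) - 44822 = (((½)*(1/292)*2335)*(1/7523) - 19643/22418) - 44822 = ((2335/584)*(1/7523) - 19643/22418) - 44822 = (2335/4393432 - 19643/22418) - 44822 = -43123919373/49245979288 - 44822 = -2207346407566109/49245979288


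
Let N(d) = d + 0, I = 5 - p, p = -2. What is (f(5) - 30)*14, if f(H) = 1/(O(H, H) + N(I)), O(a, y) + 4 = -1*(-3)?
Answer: -1253/3 ≈ -417.67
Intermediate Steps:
O(a, y) = -1 (O(a, y) = -4 - 1*(-3) = -4 + 3 = -1)
I = 7 (I = 5 - 1*(-2) = 5 + 2 = 7)
N(d) = d
f(H) = ⅙ (f(H) = 1/(-1 + 7) = 1/6 = ⅙)
(f(5) - 30)*14 = (⅙ - 30)*14 = -179/6*14 = -1253/3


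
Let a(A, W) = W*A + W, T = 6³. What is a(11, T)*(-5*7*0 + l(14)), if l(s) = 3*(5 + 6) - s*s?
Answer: -422496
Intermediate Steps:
T = 216
a(A, W) = W + A*W (a(A, W) = A*W + W = W + A*W)
l(s) = 33 - s² (l(s) = 3*11 - s² = 33 - s²)
a(11, T)*(-5*7*0 + l(14)) = (216*(1 + 11))*(-5*7*0 + (33 - 1*14²)) = (216*12)*(-35*0 + (33 - 1*196)) = 2592*(0 + (33 - 196)) = 2592*(0 - 163) = 2592*(-163) = -422496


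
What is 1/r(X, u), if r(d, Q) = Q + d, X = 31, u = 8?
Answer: 1/39 ≈ 0.025641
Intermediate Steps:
1/r(X, u) = 1/(8 + 31) = 1/39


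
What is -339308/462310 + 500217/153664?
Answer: 89557948379/35520201920 ≈ 2.5213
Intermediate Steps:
-339308/462310 + 500217/153664 = -339308*1/462310 + 500217*(1/153664) = -169654/231155 + 500217/153664 = 89557948379/35520201920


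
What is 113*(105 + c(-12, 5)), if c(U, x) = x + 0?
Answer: 12430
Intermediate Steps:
c(U, x) = x
113*(105 + c(-12, 5)) = 113*(105 + 5) = 113*110 = 12430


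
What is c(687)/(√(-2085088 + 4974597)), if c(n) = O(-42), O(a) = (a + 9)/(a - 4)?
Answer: 33*√2889509/132917414 ≈ 0.00042203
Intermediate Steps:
O(a) = (9 + a)/(-4 + a)
c(n) = 33/46 (c(n) = (9 - 42)/(-4 - 42) = -33/(-46) = -1/46*(-33) = 33/46)
c(687)/(√(-2085088 + 4974597)) = 33/(46*(√(-2085088 + 4974597))) = 33/(46*(√2889509)) = 33*(√2889509/2889509)/46 = 33*√2889509/132917414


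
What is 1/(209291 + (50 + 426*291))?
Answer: 1/333307 ≈ 3.0002e-6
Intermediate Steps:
1/(209291 + (50 + 426*291)) = 1/(209291 + (50 + 123966)) = 1/(209291 + 124016) = 1/333307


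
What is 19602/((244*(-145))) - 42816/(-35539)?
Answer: 409097301/628684910 ≈ 0.65072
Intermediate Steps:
19602/((244*(-145))) - 42816/(-35539) = 19602/(-35380) - 42816*(-1/35539) = 19602*(-1/35380) + 42816/35539 = -9801/17690 + 42816/35539 = 409097301/628684910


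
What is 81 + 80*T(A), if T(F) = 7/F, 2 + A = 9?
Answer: 161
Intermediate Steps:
A = 7 (A = -2 + 9 = 7)
81 + 80*T(A) = 81 + 80*(7/7) = 81 + 80*(7*(⅐)) = 81 + 80*1 = 81 + 80 = 161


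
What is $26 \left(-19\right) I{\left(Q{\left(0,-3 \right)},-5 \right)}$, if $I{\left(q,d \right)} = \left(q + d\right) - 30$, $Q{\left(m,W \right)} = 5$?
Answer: $14820$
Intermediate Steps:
$I{\left(q,d \right)} = -30 + d + q$ ($I{\left(q,d \right)} = \left(d + q\right) - 30 = -30 + d + q$)
$26 \left(-19\right) I{\left(Q{\left(0,-3 \right)},-5 \right)} = 26 \left(-19\right) \left(-30 - 5 + 5\right) = \left(-494\right) \left(-30\right) = 14820$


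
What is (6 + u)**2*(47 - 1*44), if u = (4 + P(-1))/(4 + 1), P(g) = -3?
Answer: 2883/25 ≈ 115.32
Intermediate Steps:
u = 1/5 (u = (4 - 3)/(4 + 1) = 1/5 ≈ 0.20000)
(6 + u)**2*(47 - 1*44) = (6 + 1/5)**2*(47 - 1*44) = (31/5)**2*(47 - 44) = (961/25)*3 = 2883/25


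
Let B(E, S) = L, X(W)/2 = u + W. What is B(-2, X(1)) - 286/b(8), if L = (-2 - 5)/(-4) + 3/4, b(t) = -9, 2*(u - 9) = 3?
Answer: 617/18 ≈ 34.278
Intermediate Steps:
u = 21/2 (u = 9 + (½)*3 = 9 + 3/2 = 21/2 ≈ 10.500)
X(W) = 21 + 2*W (X(W) = 2*(21/2 + W) = 21 + 2*W)
L = 5/2 (L = -7*(-¼) + 3*(¼) = 7/4 + ¾ = 5/2 ≈ 2.5000)
B(E, S) = 5/2
B(-2, X(1)) - 286/b(8) = 5/2 - 286/(-9) = 5/2 - 286*(-1)/9 = 5/2 - 1*(-286/9) = 5/2 + 286/9 = 617/18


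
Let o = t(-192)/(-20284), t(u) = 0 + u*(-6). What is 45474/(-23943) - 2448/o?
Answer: 687987751/15962 ≈ 43102.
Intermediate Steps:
t(u) = -6*u (t(u) = 0 - 6*u = -6*u)
o = -288/5071 (o = -6*(-192)/(-20284) = 1152*(-1/20284) = -288/5071 ≈ -0.056794)
45474/(-23943) - 2448/o = 45474/(-23943) - 2448/(-288/5071) = 45474*(-1/23943) - 2448*(-5071/288) = -15158/7981 + 86207/2 = 687987751/15962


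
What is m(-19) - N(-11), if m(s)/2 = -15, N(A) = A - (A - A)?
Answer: -19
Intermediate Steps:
N(A) = A (N(A) = A - 1*0 = A + 0 = A)
m(s) = -30 (m(s) = 2*(-15) = -30)
m(-19) - N(-11) = -30 - 1*(-11) = -30 + 11 = -19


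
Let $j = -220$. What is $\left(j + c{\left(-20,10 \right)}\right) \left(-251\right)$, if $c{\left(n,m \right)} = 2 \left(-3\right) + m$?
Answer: $54216$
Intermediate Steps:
$c{\left(n,m \right)} = -6 + m$
$\left(j + c{\left(-20,10 \right)}\right) \left(-251\right) = \left(-220 + \left(-6 + 10\right)\right) \left(-251\right) = \left(-220 + 4\right) \left(-251\right) = \left(-216\right) \left(-251\right) = 54216$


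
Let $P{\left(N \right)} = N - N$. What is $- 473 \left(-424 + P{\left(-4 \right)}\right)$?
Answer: $200552$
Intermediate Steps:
$P{\left(N \right)} = 0$
$- 473 \left(-424 + P{\left(-4 \right)}\right) = - 473 \left(-424 + 0\right) = \left(-473\right) \left(-424\right) = 200552$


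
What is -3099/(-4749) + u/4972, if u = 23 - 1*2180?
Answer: 1721545/7870676 ≈ 0.21873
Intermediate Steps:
u = -2157 (u = 23 - 2180 = -2157)
-3099/(-4749) + u/4972 = -3099/(-4749) - 2157/4972 = -3099*(-1/4749) - 2157*1/4972 = 1033/1583 - 2157/4972 = 1721545/7870676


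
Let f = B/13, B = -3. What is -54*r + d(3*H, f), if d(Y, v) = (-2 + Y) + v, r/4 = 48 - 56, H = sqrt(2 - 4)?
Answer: 22435/13 + 3*I*sqrt(2) ≈ 1725.8 + 4.2426*I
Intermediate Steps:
H = I*sqrt(2) (H = sqrt(-2) = I*sqrt(2) ≈ 1.4142*I)
f = -3/13 ≈ -0.23077
r = -32 (r = 4*(48 - 56) = 4*(-8) = -32)
d(Y, v) = -2 + Y + v
-54*r + d(3*H, f) = -54*(-32) + (-2 + 3*(I*sqrt(2)) - 3/13) = 1728 + (-2 + 3*I*sqrt(2) - 3/13) = 1728 + (-29/13 + 3*I*sqrt(2)) = 22435/13 + 3*I*sqrt(2)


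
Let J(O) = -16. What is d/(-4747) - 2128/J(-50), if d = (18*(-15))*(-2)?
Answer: 630811/4747 ≈ 132.89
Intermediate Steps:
d = 540 (d = -270*(-2) = 540)
d/(-4747) - 2128/J(-50) = 540/(-4747) - 2128/(-16) = 540*(-1/4747) - 2128*(-1/16) = -540/4747 + 133 = 630811/4747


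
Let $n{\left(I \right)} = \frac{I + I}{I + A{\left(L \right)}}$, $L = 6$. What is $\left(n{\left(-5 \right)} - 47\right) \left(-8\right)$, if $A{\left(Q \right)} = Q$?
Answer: $456$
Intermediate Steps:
$n{\left(I \right)} = \frac{2 I}{6 + I}$ ($n{\left(I \right)} = \frac{I + I}{I + 6} = \frac{2 I}{6 + I}$)
$\left(n{\left(-5 \right)} - 47\right) \left(-8\right) = \left(2 \left(-5\right) \frac{1}{6 - 5} - 47\right) \left(-8\right) = \left(2 \left(-5\right) 1^{-1} - 47\right) \left(-8\right) = \left(2 \left(-5\right) 1 - 47\right) \left(-8\right) = \left(-10 - 47\right) \left(-8\right) = \left(-57\right) \left(-8\right) = 456$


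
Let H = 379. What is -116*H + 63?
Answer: -43901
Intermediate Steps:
-116*H + 63 = -116*379 + 63 = -43964 + 63 = -43901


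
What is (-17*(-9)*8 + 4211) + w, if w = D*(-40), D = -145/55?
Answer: 60945/11 ≈ 5540.5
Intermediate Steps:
D = -29/11 (D = -145*1/55 = -29/11 ≈ -2.6364)
w = 1160/11 (w = -29/11*(-40) = 1160/11 ≈ 105.45)
(-17*(-9)*8 + 4211) + w = (-17*(-9)*8 + 4211) + 1160/11 = (153*8 + 4211) + 1160/11 = (1224 + 4211) + 1160/11 = 5435 + 1160/11 = 60945/11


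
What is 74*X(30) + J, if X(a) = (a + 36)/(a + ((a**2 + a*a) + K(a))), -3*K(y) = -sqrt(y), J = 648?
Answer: 653706828/1004669 - 2442*sqrt(30)/5023345 ≈ 650.67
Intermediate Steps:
K(y) = sqrt(y)/3 (K(y) = -(-1)*sqrt(y)/3 = sqrt(y)/3)
X(a) = (36 + a)/(a + 2*a**2 + sqrt(a)/3) (X(a) = (a + 36)/(a + ((a**2 + a*a) + sqrt(a)/3)) = (36 + a)/(a + ((a**2 + a**2) + sqrt(a)/3)) = (36 + a)/(a + (2*a**2 + sqrt(a)/3)) = (36 + a)/(a + 2*a**2 + sqrt(a)/3))
74*X(30) + J = 74*(3*(36 + 30)/(sqrt(30) + 3*30 + 6*30**2)) + 648 = 74*(3*66/(sqrt(30) + 90 + 6*900)) + 648 = 74*(3*66/(sqrt(30) + 90 + 5400)) + 648 = 74*(3*66/(5490 + sqrt(30))) + 648 = 74*(198/(5490 + sqrt(30))) + 648 = 14652/(5490 + sqrt(30)) + 648 = 648 + 14652/(5490 + sqrt(30))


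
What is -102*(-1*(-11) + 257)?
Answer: -27336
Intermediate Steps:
-102*(-1*(-11) + 257) = -102*(11 + 257) = -102*268 = -27336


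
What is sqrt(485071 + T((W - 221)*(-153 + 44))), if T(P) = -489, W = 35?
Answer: sqrt(484582) ≈ 696.12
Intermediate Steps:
sqrt(485071 + T((W - 221)*(-153 + 44))) = sqrt(485071 - 489) = sqrt(484582)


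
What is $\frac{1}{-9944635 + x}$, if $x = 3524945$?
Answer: $- \frac{1}{6419690} \approx -1.5577 \cdot 10^{-7}$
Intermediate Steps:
$\frac{1}{-9944635 + x} = \frac{1}{-9944635 + 3524945} = \frac{1}{-6419690} = - \frac{1}{6419690}$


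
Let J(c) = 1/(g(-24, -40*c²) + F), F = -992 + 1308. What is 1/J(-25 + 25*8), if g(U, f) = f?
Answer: -1224684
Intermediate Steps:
F = 316
J(c) = 1/(316 - 40*c²) (J(c) = 1/(-40*c² + 316) = 1/(316 - 40*c²))
1/J(-25 + 25*8) = 1/(-1/(-316 + 40*(-25 + 25*8)²)) = 1/(-1/(-316 + 40*(-25 + 200)²)) = 1/(-1/(-316 + 40*175²)) = 1/(-1/(-316 + 40*30625)) = 1/(-1/(-316 + 1225000)) = 1/(-1/1224684) = -1224684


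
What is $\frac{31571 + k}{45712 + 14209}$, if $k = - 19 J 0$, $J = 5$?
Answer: $\frac{31571}{59921} \approx 0.52688$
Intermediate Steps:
$k = 0$ ($k = \left(-19\right) 5 \cdot 0 = \left(-95\right) 0 = 0$)
$\frac{31571 + k}{45712 + 14209} = \frac{31571 + 0}{45712 + 14209} = \frac{31571}{59921}$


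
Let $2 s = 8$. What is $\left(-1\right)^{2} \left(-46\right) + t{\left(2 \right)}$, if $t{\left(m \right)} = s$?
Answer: $-42$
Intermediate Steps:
$s = 4$ ($s = \frac{1}{2} \cdot 8 = 4$)
$t{\left(m \right)} = 4$
$\left(-1\right)^{2} \left(-46\right) + t{\left(2 \right)} = \left(-1\right)^{2} \left(-46\right) + 4 = 1 \left(-46\right) + 4 = -46 + 4 = -42$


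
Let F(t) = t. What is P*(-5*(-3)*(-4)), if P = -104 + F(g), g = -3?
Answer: 6420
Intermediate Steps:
P = -107 (P = -104 - 3 = -107)
P*(-5*(-3)*(-4)) = -107*(-5*(-3))*(-4) = -1605*(-4) = -107*(-60) = 6420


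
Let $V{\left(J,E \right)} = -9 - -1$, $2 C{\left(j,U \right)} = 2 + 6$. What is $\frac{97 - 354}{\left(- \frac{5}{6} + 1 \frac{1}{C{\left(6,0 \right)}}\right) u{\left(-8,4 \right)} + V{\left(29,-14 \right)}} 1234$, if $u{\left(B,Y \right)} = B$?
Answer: $\frac{475707}{5} \approx 95141.0$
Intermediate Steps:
$C{\left(j,U \right)} = 4$ ($C{\left(j,U \right)} = \frac{2 + 6}{2} = \frac{1}{2} \cdot 8 = 4$)
$V{\left(J,E \right)} = -8$ ($V{\left(J,E \right)} = -9 + 1 = -8$)
$\frac{97 - 354}{\left(- \frac{5}{6} + 1 \frac{1}{C{\left(6,0 \right)}}\right) u{\left(-8,4 \right)} + V{\left(29,-14 \right)}} 1234 = \frac{97 - 354}{\left(- \frac{5}{6} + 1 \cdot \frac{1}{4}\right) \left(-8\right) - 8} \cdot 1234 = - \frac{257}{\left(\left(-5\right) \frac{1}{6} + 1 \cdot \frac{1}{4}\right) \left(-8\right) - 8} \cdot 1234 = - \frac{257}{\left(- \frac{5}{6} + \frac{1}{4}\right) \left(-8\right) - 8} \cdot 1234 = - \frac{257}{\left(- \frac{7}{12}\right) \left(-8\right) - 8} \cdot 1234 = - \frac{257}{\frac{14}{3} - 8} \cdot 1234 = - \frac{257}{- \frac{10}{3}} \cdot 1234 = \left(-257\right) \left(- \frac{3}{10}\right) 1234 = \frac{771}{10} \cdot 1234 = \frac{475707}{5}$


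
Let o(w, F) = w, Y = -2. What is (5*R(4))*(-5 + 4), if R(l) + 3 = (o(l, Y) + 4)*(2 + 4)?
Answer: -225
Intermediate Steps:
R(l) = 21 + 6*l (R(l) = -3 + (l + 4)*(2 + 4) = -3 + (4 + l)*6 = -3 + (24 + 6*l) = 21 + 6*l)
(5*R(4))*(-5 + 4) = (5*(21 + 6*4))*(-5 + 4) = (5*(21 + 24))*(-1) = (5*45)*(-1) = 225*(-1) = -225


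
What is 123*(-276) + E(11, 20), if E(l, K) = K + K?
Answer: -33908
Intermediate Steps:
E(l, K) = 2*K
123*(-276) + E(11, 20) = 123*(-276) + 2*20 = -33948 + 40 = -33908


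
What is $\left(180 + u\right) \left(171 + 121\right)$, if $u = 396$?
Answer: $168192$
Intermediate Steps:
$\left(180 + u\right) \left(171 + 121\right) = \left(180 + 396\right) \left(171 + 121\right) = 576 \cdot 292 = 168192$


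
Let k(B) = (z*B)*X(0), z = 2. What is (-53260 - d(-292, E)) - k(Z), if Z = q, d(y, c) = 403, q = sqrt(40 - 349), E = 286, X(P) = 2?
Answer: -53663 - 4*I*sqrt(309) ≈ -53663.0 - 70.314*I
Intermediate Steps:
q = I*sqrt(309) (q = sqrt(-309) = I*sqrt(309) ≈ 17.578*I)
Z = I*sqrt(309) ≈ 17.578*I
k(B) = 4*B (k(B) = (2*B)*2 = 4*B)
(-53260 - d(-292, E)) - k(Z) = (-53260 - 1*403) - 4*I*sqrt(309) = (-53260 - 403) - 4*I*sqrt(309) = -53663 - 4*I*sqrt(309)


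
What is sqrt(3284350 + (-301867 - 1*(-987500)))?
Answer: sqrt(3969983) ≈ 1992.5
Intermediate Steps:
sqrt(3284350 + (-301867 - 1*(-987500))) = sqrt(3284350 + (-301867 + 987500)) = sqrt(3284350 + 685633) = sqrt(3969983)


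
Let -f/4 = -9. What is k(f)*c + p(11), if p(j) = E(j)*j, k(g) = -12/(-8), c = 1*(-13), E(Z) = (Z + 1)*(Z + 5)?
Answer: 4185/2 ≈ 2092.5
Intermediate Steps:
E(Z) = (1 + Z)*(5 + Z)
f = 36 (f = -4*(-9) = 36)
c = -13
k(g) = 3/2 (k(g) = -12*(-⅛) = 3/2)
p(j) = j*(5 + j² + 6*j) (p(j) = (5 + j² + 6*j)*j = j*(5 + j² + 6*j))
k(f)*c + p(11) = (3/2)*(-13) + 11*(5 + 11² + 6*11) = -39/2 + 11*(5 + 121 + 66) = -39/2 + 11*192 = -39/2 + 2112 = 4185/2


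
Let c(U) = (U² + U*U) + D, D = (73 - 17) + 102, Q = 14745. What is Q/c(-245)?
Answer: 14745/120208 ≈ 0.12266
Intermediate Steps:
D = 158 (D = 56 + 102 = 158)
c(U) = 158 + 2*U² (c(U) = (U² + U*U) + 158 = (U² + U²) + 158 = 2*U² + 158 = 158 + 2*U²)
Q/c(-245) = 14745/(158 + 2*(-245)²) = 14745/(158 + 2*60025) = 14745/(158 + 120050) = 14745/120208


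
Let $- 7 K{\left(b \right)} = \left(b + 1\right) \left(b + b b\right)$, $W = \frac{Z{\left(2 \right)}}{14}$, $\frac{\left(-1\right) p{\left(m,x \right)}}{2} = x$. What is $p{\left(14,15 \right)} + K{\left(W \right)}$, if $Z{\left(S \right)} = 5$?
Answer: $- \frac{578045}{19208} \approx -30.094$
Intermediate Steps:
$p{\left(m,x \right)} = - 2 x$
$W = \frac{5}{14} \approx 0.35714$
$K{\left(b \right)} = - \frac{\left(1 + b\right) \left(b + b^{2}\right)}{7}$ ($K{\left(b \right)} = - \frac{\left(b + 1\right) \left(b + b b\right)}{7} = - \frac{\left(1 + b\right) \left(b + b^{2}\right)}{7}$)
$p{\left(14,15 \right)} + K{\left(W \right)} = \left(-2\right) 15 - \frac{5 \left(1 + \left(\frac{5}{14}\right)^{2} + 2 \cdot \frac{5}{14}\right)}{98} = -30 - \frac{5 \left(1 + \frac{25}{196} + \frac{5}{7}\right)}{98} = -30 - \frac{5}{98} \cdot \frac{361}{196} = -30 - \frac{1805}{19208} = - \frac{578045}{19208}$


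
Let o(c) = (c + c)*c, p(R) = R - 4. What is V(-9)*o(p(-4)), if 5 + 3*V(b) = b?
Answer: -1792/3 ≈ -597.33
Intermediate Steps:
V(b) = -5/3 + b/3
p(R) = -4 + R
o(c) = 2*c² (o(c) = (2*c)*c = 2*c²)
V(-9)*o(p(-4)) = (-5/3 + (⅓)*(-9))*(2*(-4 - 4)²) = (-5/3 - 3)*(2*(-8)²) = -28*64/3 = -14/3*128 = -1792/3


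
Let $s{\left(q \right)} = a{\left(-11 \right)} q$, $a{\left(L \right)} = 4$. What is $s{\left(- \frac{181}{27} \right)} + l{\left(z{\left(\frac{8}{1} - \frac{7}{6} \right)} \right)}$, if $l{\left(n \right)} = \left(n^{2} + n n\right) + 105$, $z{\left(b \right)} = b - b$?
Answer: $\frac{2111}{27} \approx 78.185$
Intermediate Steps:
$z{\left(b \right)} = 0$
$s{\left(q \right)} = 4 q$
$l{\left(n \right)} = 105 + 2 n^{2}$ ($l{\left(n \right)} = \left(n^{2} + n^{2}\right) + 105 = 2 n^{2} + 105 = 105 + 2 n^{2}$)
$s{\left(- \frac{181}{27} \right)} + l{\left(z{\left(\frac{8}{1} - \frac{7}{6} \right)} \right)} = 4 \left(- \frac{181}{27}\right) + \left(105 + 2 \cdot 0^{2}\right) = 4 \left(\left(-181\right) \frac{1}{27}\right) + \left(105 + 2 \cdot 0\right) = 4 \left(- \frac{181}{27}\right) + \left(105 + 0\right) = - \frac{724}{27} + 105 = \frac{2111}{27}$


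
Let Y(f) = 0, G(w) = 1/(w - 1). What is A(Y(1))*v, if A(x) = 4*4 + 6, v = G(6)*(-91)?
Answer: -2002/5 ≈ -400.40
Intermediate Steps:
G(w) = 1/(-1 + w)
v = -91/5 (v = -91/(-1 + 6) = -91/5 ≈ -18.200)
A(x) = 22 (A(x) = 16 + 6 = 22)
A(Y(1))*v = 22*(-91/5) = -2002/5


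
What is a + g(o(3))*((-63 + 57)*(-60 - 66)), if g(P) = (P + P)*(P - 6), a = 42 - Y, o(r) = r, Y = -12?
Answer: -13554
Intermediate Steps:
a = 54 (a = 42 - 1*(-12) = 42 + 12 = 54)
g(P) = 2*P*(-6 + P) (g(P) = (2*P)*(-6 + P) = 2*P*(-6 + P))
a + g(o(3))*((-63 + 57)*(-60 - 66)) = 54 + (2*3*(-6 + 3))*((-63 + 57)*(-60 - 66)) = 54 + (2*3*(-3))*(-6*(-126)) = 54 - 18*756 = 54 - 13608 = -13554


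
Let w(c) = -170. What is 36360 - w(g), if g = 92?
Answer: 36530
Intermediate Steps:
36360 - w(g) = 36360 - 1*(-170) = 36360 + 170 = 36530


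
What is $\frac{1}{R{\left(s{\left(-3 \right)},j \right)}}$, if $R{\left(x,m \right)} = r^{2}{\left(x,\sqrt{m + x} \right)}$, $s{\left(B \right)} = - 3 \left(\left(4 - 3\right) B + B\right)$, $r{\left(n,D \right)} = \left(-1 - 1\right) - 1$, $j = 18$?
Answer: $\frac{1}{9} \approx 0.11111$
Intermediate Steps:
$r{\left(n,D \right)} = -3$ ($r{\left(n,D \right)} = -2 - 1 = -3$)
$s{\left(B \right)} = - 6 B$ ($s{\left(B \right)} = - 3 \left(1 B + B\right) = - 3 \left(B + B\right) = - 3 \cdot 2 B = - 6 B$)
$R{\left(x,m \right)} = 9$ ($R{\left(x,m \right)} = \left(-3\right)^{2} = 9$)
$\frac{1}{R{\left(s{\left(-3 \right)},j \right)}} = \frac{1}{9}$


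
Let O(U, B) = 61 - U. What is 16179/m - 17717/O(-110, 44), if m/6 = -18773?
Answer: -666124685/6420366 ≈ -103.75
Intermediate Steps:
m = -112638 (m = 6*(-18773) = -112638)
16179/m - 17717/O(-110, 44) = 16179/(-112638) - 17717/(61 - 1*(-110)) = 16179*(-1/112638) - 17717/(61 + 110) = -5393/37546 - 17717/171 = -666124685/6420366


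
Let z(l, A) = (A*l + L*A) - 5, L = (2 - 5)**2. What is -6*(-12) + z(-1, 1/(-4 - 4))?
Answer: 66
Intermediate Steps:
L = 9 (L = (-3)**2 = 9)
z(l, A) = -5 + 9*A + A*l (z(l, A) = (A*l + 9*A) - 5 = (9*A + A*l) - 5 = -5 + 9*A + A*l)
-6*(-12) + z(-1, 1/(-4 - 4)) = -6*(-12) + (-5 + 9/(-4 - 4) - 1/(-4 - 4)) = 72 + (-5 + 9/(-8) - 1/(-8)) = 72 + (-5 + 9*(-1/8) - 1/8*(-1)) = 72 + (-5 - 9/8 + 1/8) = 72 - 6 = 66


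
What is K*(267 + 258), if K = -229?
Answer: -120225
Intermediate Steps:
K*(267 + 258) = -229*(267 + 258) = -229*525 = -120225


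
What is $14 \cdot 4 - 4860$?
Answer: $-4804$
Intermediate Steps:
$14 \cdot 4 - 4860 = 56 - 4860 = -4804$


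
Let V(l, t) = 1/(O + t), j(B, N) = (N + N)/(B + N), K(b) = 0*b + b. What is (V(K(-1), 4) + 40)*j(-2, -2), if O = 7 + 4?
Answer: 601/15 ≈ 40.067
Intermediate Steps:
K(b) = b (K(b) = 0 + b = b)
j(B, N) = 2*N/(B + N) (j(B, N) = (2*N)/(B + N) = 2*N/(B + N))
O = 11
V(l, t) = 1/(11 + t)
(V(K(-1), 4) + 40)*j(-2, -2) = (1/(11 + 4) + 40)*(2*(-2)/(-2 - 2)) = (1/15 + 40)*(2*(-2)/(-4)) = (1/15 + 40)*(2*(-2)*(-¼)) = (601/15)*1 = 601/15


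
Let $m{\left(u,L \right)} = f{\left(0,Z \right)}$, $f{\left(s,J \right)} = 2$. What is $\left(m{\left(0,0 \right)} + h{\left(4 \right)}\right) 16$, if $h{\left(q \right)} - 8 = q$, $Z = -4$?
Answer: $224$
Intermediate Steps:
$h{\left(q \right)} = 8 + q$
$m{\left(u,L \right)} = 2$
$\left(m{\left(0,0 \right)} + h{\left(4 \right)}\right) 16 = \left(2 + \left(8 + 4\right)\right) 16 = \left(2 + 12\right) 16 = 14 \cdot 16 = 224$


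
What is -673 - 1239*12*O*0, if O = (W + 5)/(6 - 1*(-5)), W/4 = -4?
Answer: -673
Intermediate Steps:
W = -16 (W = 4*(-4) = -16)
O = -1 (O = (-16 + 5)/(6 - 1*(-5)) = -11/(6 + 5) = -11/11 = -11*1/11 = -1)
-673 - 1239*12*O*0 = -673 - 1239*12*(-1)*0 = -673 - (-14868)*0 = -673 - 1239*0 = -673 + 0 = -673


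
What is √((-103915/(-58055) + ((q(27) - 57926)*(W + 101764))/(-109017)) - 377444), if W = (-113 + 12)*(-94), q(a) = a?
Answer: I*√6297260362928694296785/140644043 ≈ 564.23*I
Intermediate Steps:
W = 9494 (W = -101*(-94) = 9494)
√((-103915/(-58055) + ((q(27) - 57926)*(W + 101764))/(-109017)) - 377444) = √((-103915/(-58055) + ((27 - 57926)*(9494 + 101764))/(-109017)) - 377444) = √((-103915*(-1/58055) - 57899*111258*(-1/109017)) - 377444) = √((20783/11611 - 6441726942*(-1/109017)) - 377444) = √((20783/11611 + 715747438/12113) - 377444) = √(8310795247097/140644043 - 377444) = √(-44774454918995/140644043) = I*√6297260362928694296785/140644043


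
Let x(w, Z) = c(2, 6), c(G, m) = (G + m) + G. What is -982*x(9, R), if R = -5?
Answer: -9820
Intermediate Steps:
c(G, m) = m + 2*G
x(w, Z) = 10 (x(w, Z) = 6 + 2*2 = 6 + 4 = 10)
-982*x(9, R) = -982*10 = -9820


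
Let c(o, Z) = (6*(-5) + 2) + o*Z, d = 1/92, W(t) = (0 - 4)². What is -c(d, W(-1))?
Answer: 640/23 ≈ 27.826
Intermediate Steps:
W(t) = 16 (W(t) = (-4)² = 16)
d = 1/92 ≈ 0.010870
c(o, Z) = -28 + Z*o (c(o, Z) = (-30 + 2) + Z*o = -28 + Z*o)
-c(d, W(-1)) = -(-28 + 16*(1/92)) = -(-28 + 4/23) = -1*(-640/23) = 640/23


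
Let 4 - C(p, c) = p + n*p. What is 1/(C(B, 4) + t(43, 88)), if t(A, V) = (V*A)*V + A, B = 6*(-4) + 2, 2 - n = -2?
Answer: 1/333149 ≈ 3.0017e-6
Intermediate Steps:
n = 4 (n = 2 - 1*(-2) = 2 + 2 = 4)
B = -22 (B = -24 + 2 = -22)
C(p, c) = 4 - 5*p (C(p, c) = 4 - (p + 4*p) = 4 - 5*p)
t(A, V) = A + A*V² (t(A, V) = (A*V)*V + A = A*V² + A = A + A*V²)
1/(C(B, 4) + t(43, 88)) = 1/((4 - 5*(-22)) + 43*(1 + 88²)) = 1/((4 + 110) + 43*(1 + 7744)) = 1/(114 + 43*7745) = 1/(114 + 333035) = 1/333149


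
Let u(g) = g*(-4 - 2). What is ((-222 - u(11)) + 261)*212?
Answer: 22260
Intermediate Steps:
u(g) = -6*g (u(g) = g*(-6) = -6*g)
((-222 - u(11)) + 261)*212 = ((-222 - (-6)*11) + 261)*212 = ((-222 - 1*(-66)) + 261)*212 = ((-222 + 66) + 261)*212 = (-156 + 261)*212 = 105*212 = 22260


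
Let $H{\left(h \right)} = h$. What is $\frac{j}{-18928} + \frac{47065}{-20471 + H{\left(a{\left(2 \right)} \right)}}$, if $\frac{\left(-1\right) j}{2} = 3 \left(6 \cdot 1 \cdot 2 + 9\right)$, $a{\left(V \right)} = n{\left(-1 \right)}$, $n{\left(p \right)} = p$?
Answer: $- \frac{3965477}{1729884} \approx -2.2923$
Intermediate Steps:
$a{\left(V \right)} = -1$
$j = -126$ ($j = - 2 \cdot 3 \left(6 \cdot 1 \cdot 2 + 9\right) = - 2 \cdot 3 \left(6 \cdot 2 + 9\right) = - 2 \cdot 3 \left(12 + 9\right) = - 2 \cdot 3 \cdot 21 = \left(-2\right) 63 = -126$)
$\frac{j}{-18928} + \frac{47065}{-20471 + H{\left(a{\left(2 \right)} \right)}} = - \frac{126}{-18928} + \frac{47065}{-20471 - 1} = \left(-126\right) \left(- \frac{1}{18928}\right) + \frac{47065}{-20472} = \frac{9}{1352} + 47065 \left(- \frac{1}{20472}\right) = \frac{9}{1352} - \frac{47065}{20472} = - \frac{3965477}{1729884}$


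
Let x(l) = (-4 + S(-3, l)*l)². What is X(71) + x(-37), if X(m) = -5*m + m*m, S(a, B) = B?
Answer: 1867911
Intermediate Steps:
x(l) = (-4 + l²)² (x(l) = (-4 + l*l)² = (-4 + l²)²)
X(m) = m² - 5*m (X(m) = -5*m + m² = m² - 5*m)
X(71) + x(-37) = 71*(-5 + 71) + (-4 + (-37)²)² = 71*66 + (-4 + 1369)² = 4686 + 1365² = 4686 + 1863225 = 1867911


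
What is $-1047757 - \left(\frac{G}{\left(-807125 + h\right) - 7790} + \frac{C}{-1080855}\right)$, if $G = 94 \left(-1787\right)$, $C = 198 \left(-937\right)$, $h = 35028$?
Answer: $- \frac{98133511411017133}{93660529265} \approx -1.0478 \cdot 10^{6}$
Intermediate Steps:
$C = -185526$
$G = -167978$
$-1047757 - \left(\frac{G}{\left(-807125 + h\right) - 7790} + \frac{C}{-1080855}\right) = -1047757 - \left(- \frac{167978}{\left(-807125 + 35028\right) - 7790} - \frac{185526}{-1080855}\right) = -1047757 - \left(- \frac{167978}{-772097 - 7790} - - \frac{20614}{120095}\right) = -1047757 - \left(- \frac{167978}{-779887} + \frac{20614}{120095}\right) = -1047757 - \left(\left(-167978\right) \left(- \frac{1}{779887}\right) + \frac{20614}{120095}\right) = -1047757 - \left(\frac{167978}{779887} + \frac{20614}{120095}\right) = -1047757 - \frac{36249908528}{93660529265} = - \frac{98133511411017133}{93660529265}$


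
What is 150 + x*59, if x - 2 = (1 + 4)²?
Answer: 1743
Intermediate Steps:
x = 27 (x = 2 + (1 + 4)² = 2 + 5² = 2 + 25 = 27)
150 + x*59 = 150 + 27*59 = 150 + 1593 = 1743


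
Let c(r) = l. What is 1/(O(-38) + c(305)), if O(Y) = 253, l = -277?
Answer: -1/24 ≈ -0.041667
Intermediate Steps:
c(r) = -277
1/(O(-38) + c(305)) = 1/(253 - 277) = 1/(-24) = -1/24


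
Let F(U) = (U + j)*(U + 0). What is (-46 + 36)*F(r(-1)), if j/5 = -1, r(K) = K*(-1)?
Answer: 40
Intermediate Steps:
r(K) = -K
j = -5 (j = 5*(-1) = -5)
F(U) = U*(-5 + U) (F(U) = (U - 5)*(U + 0) = (-5 + U)*U = U*(-5 + U))
(-46 + 36)*F(r(-1)) = (-46 + 36)*((-1*(-1))*(-5 - 1*(-1))) = -10*(-5 + 1) = -10*(-4) = 40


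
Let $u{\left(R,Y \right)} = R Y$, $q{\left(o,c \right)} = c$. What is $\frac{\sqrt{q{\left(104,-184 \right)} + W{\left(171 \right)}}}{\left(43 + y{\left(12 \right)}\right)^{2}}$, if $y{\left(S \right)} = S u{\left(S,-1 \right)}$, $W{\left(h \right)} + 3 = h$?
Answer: $\frac{4 i}{10201} \approx 0.00039212 i$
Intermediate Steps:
$W{\left(h \right)} = -3 + h$
$y{\left(S \right)} = - S^{2}$ ($y{\left(S \right)} = S S \left(-1\right) = S \left(- S\right) = - S^{2}$)
$\frac{\sqrt{q{\left(104,-184 \right)} + W{\left(171 \right)}}}{\left(43 + y{\left(12 \right)}\right)^{2}} = \frac{\sqrt{-184 + \left(-3 + 171\right)}}{\left(43 - 12^{2}\right)^{2}} = \frac{\sqrt{-184 + 168}}{\left(43 - 144\right)^{2}} = \frac{\sqrt{-16}}{\left(43 - 144\right)^{2}} = \frac{4 i}{\left(-101\right)^{2}} = \frac{4 i}{10201}$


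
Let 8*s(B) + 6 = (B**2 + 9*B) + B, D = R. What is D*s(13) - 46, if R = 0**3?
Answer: -46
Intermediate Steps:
R = 0
D = 0
s(B) = -3/4 + B**2/8 + 5*B/4 (s(B) = -3/4 + ((B**2 + 9*B) + B)/8 = -3/4 + (B**2 + 10*B)/8 = -3/4 + (B**2/8 + 5*B/4) = -3/4 + B**2/8 + 5*B/4)
D*s(13) - 46 = 0*(-3/4 + (1/8)*13**2 + (5/4)*13) - 46 = 0*(-3/4 + (1/8)*169 + 65/4) - 46 = 0*(-3/4 + 169/8 + 65/4) - 46 = 0*(293/8) - 46 = 0 - 46 = -46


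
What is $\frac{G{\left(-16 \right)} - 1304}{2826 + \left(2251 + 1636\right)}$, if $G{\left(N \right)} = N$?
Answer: $- \frac{1320}{6713} \approx -0.19663$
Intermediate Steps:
$\frac{G{\left(-16 \right)} - 1304}{2826 + \left(2251 + 1636\right)} = \frac{-16 - 1304}{2826 + \left(2251 + 1636\right)} = - \frac{1320}{2826 + 3887} = - \frac{1320}{6713}$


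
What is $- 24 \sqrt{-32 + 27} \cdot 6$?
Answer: $- 144 i \sqrt{5} \approx - 321.99 i$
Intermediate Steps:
$- 24 \sqrt{-32 + 27} \cdot 6 = - 24 \sqrt{-5} \cdot 6 = - 24 i \sqrt{5} \cdot 6 = - 144 i \sqrt{5}$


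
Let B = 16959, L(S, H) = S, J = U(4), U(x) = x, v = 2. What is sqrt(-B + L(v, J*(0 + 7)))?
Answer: I*sqrt(16957) ≈ 130.22*I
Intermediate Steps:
J = 4
sqrt(-B + L(v, J*(0 + 7))) = sqrt(-1*16959 + 2) = sqrt(-16959 + 2) = sqrt(-16957) = I*sqrt(16957)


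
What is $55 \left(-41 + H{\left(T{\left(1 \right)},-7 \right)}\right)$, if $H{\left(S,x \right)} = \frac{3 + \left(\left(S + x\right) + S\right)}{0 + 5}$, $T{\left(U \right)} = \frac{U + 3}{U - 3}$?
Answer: $-2343$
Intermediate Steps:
$T{\left(U \right)} = \frac{3 + U}{-3 + U}$
$H{\left(S,x \right)} = \frac{3}{5} + \frac{x}{5} + \frac{2 S}{5}$ ($H{\left(S,x \right)} = \frac{3 + \left(x + 2 S\right)}{5} = \left(3 + x + 2 S\right) \frac{1}{5} = \frac{3}{5} + \frac{x}{5} + \frac{2 S}{5}$)
$55 \left(-41 + H{\left(T{\left(1 \right)},-7 \right)}\right) = 55 \left(-41 + \left(\frac{3}{5} + \frac{1}{5} \left(-7\right) + \frac{2 \frac{3 + 1}{-3 + 1}}{5}\right)\right) = 55 \left(-41 + \left(\frac{3}{5} - \frac{7}{5} + \frac{2 \frac{1}{-2} \cdot 4}{5}\right)\right) = 55 \left(-41 + \left(\frac{3}{5} - \frac{7}{5} + \frac{2 \left(\left(- \frac{1}{2}\right) 4\right)}{5}\right)\right) = 55 \left(-41 + \left(\frac{3}{5} - \frac{7}{5} + \frac{2}{5} \left(-2\right)\right)\right) = 55 \left(-41 - \frac{8}{5}\right) = 55 \left(- \frac{213}{5}\right) = -2343$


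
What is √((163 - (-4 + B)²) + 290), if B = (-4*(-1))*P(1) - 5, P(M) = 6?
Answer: 2*√57 ≈ 15.100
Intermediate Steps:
B = 19 (B = -4*(-1)*6 - 5 = 4*6 - 5 = 24 - 5 = 19)
√((163 - (-4 + B)²) + 290) = √((163 - (-4 + 19)²) + 290) = √((163 - 1*15²) + 290) = √((163 - 1*225) + 290) = √((163 - 225) + 290) = √(-62 + 290) = √228 = 2*√57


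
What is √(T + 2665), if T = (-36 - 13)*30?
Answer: √1195 ≈ 34.569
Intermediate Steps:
T = -1470 (T = -49*30 = -1470)
√(T + 2665) = √(-1470 + 2665) = √1195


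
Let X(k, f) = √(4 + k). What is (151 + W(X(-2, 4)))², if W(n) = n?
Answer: (151 + √2)² ≈ 23230.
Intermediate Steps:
(151 + W(X(-2, 4)))² = (151 + √(4 - 2))² = (151 + √2)²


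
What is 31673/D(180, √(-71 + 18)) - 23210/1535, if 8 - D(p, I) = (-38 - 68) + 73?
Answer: 9533289/12587 ≈ 757.39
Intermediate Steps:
D(p, I) = 41 (D(p, I) = 8 - ((-38 - 68) + 73) = 8 - (-106 + 73) = 8 - 1*(-33) = 8 + 33 = 41)
31673/D(180, √(-71 + 18)) - 23210/1535 = 31673/41 - 23210/1535 = 31673*(1/41) - 23210*1/1535 = 31673/41 - 4642/307 = 9533289/12587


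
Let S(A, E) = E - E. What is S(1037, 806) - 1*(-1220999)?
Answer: 1220999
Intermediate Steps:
S(A, E) = 0
S(1037, 806) - 1*(-1220999) = 0 - 1*(-1220999) = 0 + 1220999 = 1220999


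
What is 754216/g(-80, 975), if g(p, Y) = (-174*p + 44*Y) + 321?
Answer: 754216/57141 ≈ 13.199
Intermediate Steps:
g(p, Y) = 321 - 174*p + 44*Y
754216/g(-80, 975) = 754216/(321 - 174*(-80) + 44*975) = 754216/(321 + 13920 + 42900) = 754216/57141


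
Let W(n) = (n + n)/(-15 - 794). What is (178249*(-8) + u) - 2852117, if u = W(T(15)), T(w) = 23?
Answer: -3460990227/809 ≈ -4.2781e+6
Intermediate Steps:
W(n) = -2*n/809 (W(n) = (2*n)/(-809) = (2*n)*(-1/809) = -2*n/809)
u = -46/809 (u = -2/809*23 = -46/809 ≈ -0.056860)
(178249*(-8) + u) - 2852117 = (178249*(-8) - 46/809) - 2852117 = (-1425992 - 46/809) - 2852117 = -1153627574/809 - 2852117 = -3460990227/809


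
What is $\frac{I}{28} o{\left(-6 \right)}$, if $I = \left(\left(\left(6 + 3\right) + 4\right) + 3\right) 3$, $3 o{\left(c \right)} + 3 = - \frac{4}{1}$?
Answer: $-4$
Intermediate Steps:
$o{\left(c \right)} = - \frac{7}{3}$ ($o{\left(c \right)} = -1 + \frac{\left(-4\right) 1^{-1}}{3} = -1 + \frac{\left(-4\right) 1}{3} = -1 + \frac{1}{3} \left(-4\right) = -1 - \frac{4}{3} = - \frac{7}{3}$)
$I = 48$ ($I = \left(\left(9 + 4\right) + 3\right) 3 = \left(13 + 3\right) 3 = 16 \cdot 3 = 48$)
$\frac{I}{28} o{\left(-6 \right)} = \frac{48}{28} \left(- \frac{7}{3}\right) = 48 \cdot \frac{1}{28} \left(- \frac{7}{3}\right) = \frac{12}{7} \left(- \frac{7}{3}\right) = -4$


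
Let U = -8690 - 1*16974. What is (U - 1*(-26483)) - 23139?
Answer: -22320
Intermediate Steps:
U = -25664 (U = -8690 - 16974 = -25664)
(U - 1*(-26483)) - 23139 = (-25664 - 1*(-26483)) - 23139 = (-25664 + 26483) - 23139 = 819 - 23139 = -22320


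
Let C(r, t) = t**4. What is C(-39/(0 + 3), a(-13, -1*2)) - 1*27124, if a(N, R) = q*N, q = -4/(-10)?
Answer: -16495524/625 ≈ -26393.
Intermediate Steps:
q = 2/5 (q = -4*(-1/10) = 2/5 ≈ 0.40000)
a(N, R) = 2*N/5
C(-39/(0 + 3), a(-13, -1*2)) - 1*27124 = ((2/5)*(-13))**4 - 1*27124 = (-26/5)**4 - 27124 = 456976/625 - 27124 = -16495524/625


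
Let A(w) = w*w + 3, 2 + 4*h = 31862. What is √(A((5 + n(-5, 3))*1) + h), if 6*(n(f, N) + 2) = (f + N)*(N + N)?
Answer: √7969 ≈ 89.269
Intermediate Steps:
h = 7965 (h = -½ + (¼)*31862 = -½ + 15931/2 = 7965)
n(f, N) = -2 + N*(N + f)/3 (n(f, N) = -2 + ((f + N)*(N + N))/6 = -2 + ((N + f)*(2*N))/6 = -2 + (2*N*(N + f))/6 = -2 + N*(N + f)/3)
A(w) = 3 + w² (A(w) = w² + 3 = 3 + w²)
√(A((5 + n(-5, 3))*1) + h) = √((3 + ((5 + (-2 + (⅓)*3² + (⅓)*3*(-5)))*1)²) + 7965) = √((3 + ((5 + (-2 + (⅓)*9 - 5))*1)²) + 7965) = √((3 + ((5 + (-2 + 3 - 5))*1)²) + 7965) = √((3 + ((5 - 4)*1)²) + 7965) = √((3 + (1*1)²) + 7965) = √((3 + 1²) + 7965) = √((3 + 1) + 7965) = √(4 + 7965) = √7969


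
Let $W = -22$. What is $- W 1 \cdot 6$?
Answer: $132$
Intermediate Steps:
$- W 1 \cdot 6 = - \left(-22\right) 1 \cdot 6 = - \left(-22\right) 6 = \left(-1\right) \left(-132\right) = 132$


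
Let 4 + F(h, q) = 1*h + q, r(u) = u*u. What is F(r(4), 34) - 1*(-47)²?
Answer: -2163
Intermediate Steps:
r(u) = u²
F(h, q) = -4 + h + q (F(h, q) = -4 + (1*h + q) = -4 + (h + q) = -4 + h + q)
F(r(4), 34) - 1*(-47)² = (-4 + 4² + 34) - 1*(-47)² = (-4 + 16 + 34) - 1*2209 = 46 - 2209 = -2163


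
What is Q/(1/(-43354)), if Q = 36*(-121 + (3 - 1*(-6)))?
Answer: 174803328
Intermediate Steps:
Q = -4032 (Q = 36*(-121 + (3 + 6)) = 36*(-121 + 9) = 36*(-112) = -4032)
Q/(1/(-43354)) = -4032/(1/(-43354)) = -4032/(-1/43354) = -4032*(-43354) = 174803328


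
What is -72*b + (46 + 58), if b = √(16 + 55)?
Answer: 104 - 72*√71 ≈ -502.68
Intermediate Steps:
b = √71 ≈ 8.4261
-72*b + (46 + 58) = -72*√71 + (46 + 58) = -72*√71 + 104 = 104 - 72*√71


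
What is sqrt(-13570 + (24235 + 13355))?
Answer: 2*sqrt(6005) ≈ 154.98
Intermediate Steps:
sqrt(-13570 + (24235 + 13355)) = sqrt(-13570 + 37590) = sqrt(24020) = 2*sqrt(6005)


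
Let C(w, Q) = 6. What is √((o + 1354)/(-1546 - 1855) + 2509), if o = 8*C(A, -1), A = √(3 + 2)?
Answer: √29016335507/3401 ≈ 50.086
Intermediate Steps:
A = √5 ≈ 2.2361
o = 48 (o = 8*6 = 48)
√((o + 1354)/(-1546 - 1855) + 2509) = √((48 + 1354)/(-1546 - 1855) + 2509) = √(1402/(-3401) + 2509) = √(1402*(-1/3401) + 2509) = √(-1402/3401 + 2509) = √(8531707/3401) = √29016335507/3401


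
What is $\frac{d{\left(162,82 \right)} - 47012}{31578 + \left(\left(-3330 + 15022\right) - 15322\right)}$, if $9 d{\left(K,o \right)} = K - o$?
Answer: $- \frac{6221}{3699} \approx -1.6818$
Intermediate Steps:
$d{\left(K,o \right)} = - \frac{o}{9} + \frac{K}{9}$ ($d{\left(K,o \right)} = \frac{K - o}{9} = - \frac{o}{9} + \frac{K}{9}$)
$\frac{d{\left(162,82 \right)} - 47012}{31578 + \left(\left(-3330 + 15022\right) - 15322\right)} = \frac{\left(\left(- \frac{1}{9}\right) 82 + \frac{1}{9} \cdot 162\right) - 47012}{31578 + \left(\left(-3330 + 15022\right) - 15322\right)} = \frac{\left(- \frac{82}{9} + 18\right) - 47012}{31578 + \left(11692 - 15322\right)} = \frac{\frac{80}{9} - 47012}{31578 - 3630} = - \frac{423028}{9 \cdot 27948} = \left(- \frac{423028}{9}\right) \frac{1}{27948} = - \frac{6221}{3699}$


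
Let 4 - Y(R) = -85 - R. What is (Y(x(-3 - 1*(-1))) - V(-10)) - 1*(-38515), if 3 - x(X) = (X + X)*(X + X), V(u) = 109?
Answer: 38482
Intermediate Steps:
x(X) = 3 - 4*X² (x(X) = 3 - (X + X)*(X + X) = 3 - 2*X*2*X = 3 - 4*X²)
Y(R) = 89 + R (Y(R) = 4 - (-85 - R) = 4 + (85 + R) = 89 + R)
(Y(x(-3 - 1*(-1))) - V(-10)) - 1*(-38515) = ((89 + (3 - 4*(-3 - 1*(-1))²)) - 1*109) - 1*(-38515) = ((89 + (3 - 4*(-3 + 1)²)) - 109) + 38515 = ((89 + (3 - 4*(-2)²)) - 109) + 38515 = ((89 + (3 - 4*4)) - 109) + 38515 = ((89 + (3 - 16)) - 109) + 38515 = ((89 - 13) - 109) + 38515 = (76 - 109) + 38515 = -33 + 38515 = 38482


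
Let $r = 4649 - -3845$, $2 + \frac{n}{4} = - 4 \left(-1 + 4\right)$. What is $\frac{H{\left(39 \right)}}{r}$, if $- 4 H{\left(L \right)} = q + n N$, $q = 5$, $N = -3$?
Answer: $- \frac{173}{33976} \approx -0.0050918$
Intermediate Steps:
$n = -56$ ($n = -8 + 4 \left(- 4 \left(-1 + 4\right)\right) = -8 + 4 \left(\left(-4\right) 3\right) = -8 + 4 \left(-12\right) = -8 - 48 = -56$)
$r = 8494$ ($r = 4649 + 3845 = 8494$)
$H{\left(L \right)} = - \frac{173}{4}$ ($H{\left(L \right)} = - \frac{5 - -168}{4} = - \frac{5 + 168}{4} = \left(- \frac{1}{4}\right) 173 = - \frac{173}{4}$)
$\frac{H{\left(39 \right)}}{r} = - \frac{173}{4 \cdot 8494} = \left(- \frac{173}{4}\right) \frac{1}{8494} = - \frac{173}{33976}$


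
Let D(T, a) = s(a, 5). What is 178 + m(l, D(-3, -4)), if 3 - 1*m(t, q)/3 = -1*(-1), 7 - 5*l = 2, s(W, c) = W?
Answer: 184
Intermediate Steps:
l = 1 (l = 7/5 - 1/5*2 = 7/5 - 2/5 = 1)
D(T, a) = a
m(t, q) = 6 (m(t, q) = 9 - (-3)*(-1) = 9 - 3*1 = 9 - 3 = 6)
178 + m(l, D(-3, -4)) = 178 + 6 = 184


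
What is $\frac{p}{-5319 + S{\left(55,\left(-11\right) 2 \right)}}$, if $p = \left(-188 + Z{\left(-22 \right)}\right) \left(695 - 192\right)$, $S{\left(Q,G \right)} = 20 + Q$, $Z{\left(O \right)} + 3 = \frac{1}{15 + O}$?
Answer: $\frac{112169}{6118} \approx 18.334$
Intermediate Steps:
$Z{\left(O \right)} = -3 + \frac{1}{15 + O}$
$p = - \frac{673014}{7}$ ($p = \left(-188 + \frac{-44 - -66}{15 - 22}\right) \left(695 - 192\right) = \left(-188 + \frac{-44 + 66}{-7}\right) 503 = \left(-188 - \frac{22}{7}\right) 503 = \left(- \frac{1338}{7}\right) 503 = - \frac{673014}{7} \approx -96145.0$)
$\frac{p}{-5319 + S{\left(55,\left(-11\right) 2 \right)}} = - \frac{673014}{7 \left(-5319 + \left(20 + 55\right)\right)} = - \frac{673014}{7 \left(-5319 + 75\right)} = - \frac{673014}{7 \left(-5244\right)} = \left(- \frac{673014}{7}\right) \left(- \frac{1}{5244}\right) = \frac{112169}{6118}$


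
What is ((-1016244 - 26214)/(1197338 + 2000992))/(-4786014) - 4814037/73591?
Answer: -12281613028930491377/187745998909637070 ≈ -65.416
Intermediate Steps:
((-1016244 - 26214)/(1197338 + 2000992))/(-4786014) - 4814037/73591 = -1042458/3198330*(-1/4786014) - 4814037*1/73591 = -1042458*1/3198330*(-1/4786014) - 4814037/73591 = -173743/533055*(-1/4786014) - 4814037/73591 = 173743/2551208692770 - 4814037/73591 = -12281613028930491377/187745998909637070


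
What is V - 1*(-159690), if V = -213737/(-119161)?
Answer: 19029033827/119161 ≈ 1.5969e+5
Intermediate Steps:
V = 213737/119161 (V = -213737*(-1/119161) = 213737/119161 ≈ 1.7937)
V - 1*(-159690) = 213737/119161 - 1*(-159690) = 213737/119161 + 159690 = 19029033827/119161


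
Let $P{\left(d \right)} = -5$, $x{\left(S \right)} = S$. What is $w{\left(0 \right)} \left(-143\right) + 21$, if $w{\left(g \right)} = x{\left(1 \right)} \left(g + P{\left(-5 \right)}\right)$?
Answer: $736$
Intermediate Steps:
$w{\left(g \right)} = -5 + g$ ($w{\left(g \right)} = 1 \left(g - 5\right) = 1 \left(-5 + g\right) = -5 + g$)
$w{\left(0 \right)} \left(-143\right) + 21 = \left(-5 + 0\right) \left(-143\right) + 21 = \left(-5\right) \left(-143\right) + 21 = 715 + 21 = 736$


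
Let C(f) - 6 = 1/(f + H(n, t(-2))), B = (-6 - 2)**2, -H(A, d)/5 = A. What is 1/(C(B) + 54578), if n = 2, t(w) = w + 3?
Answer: 54/2947537 ≈ 1.8320e-5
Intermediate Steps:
t(w) = 3 + w
H(A, d) = -5*A
B = 64 (B = (-8)**2 = 64)
C(f) = 6 + 1/(-10 + f) (C(f) = 6 + 1/(f - 5*2) = 6 + 1/(f - 10) = 6 + 1/(-10 + f))
1/(C(B) + 54578) = 1/((-59 + 6*64)/(-10 + 64) + 54578) = 1/((-59 + 384)/54 + 54578) = 1/((1/54)*325 + 54578) = 1/(325/54 + 54578) = 1/(2947537/54) = 54/2947537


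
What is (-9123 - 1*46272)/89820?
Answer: -1231/1996 ≈ -0.61673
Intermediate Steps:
(-9123 - 1*46272)/89820 = (-9123 - 46272)*(1/89820) = -55395*1/89820 = -1231/1996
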